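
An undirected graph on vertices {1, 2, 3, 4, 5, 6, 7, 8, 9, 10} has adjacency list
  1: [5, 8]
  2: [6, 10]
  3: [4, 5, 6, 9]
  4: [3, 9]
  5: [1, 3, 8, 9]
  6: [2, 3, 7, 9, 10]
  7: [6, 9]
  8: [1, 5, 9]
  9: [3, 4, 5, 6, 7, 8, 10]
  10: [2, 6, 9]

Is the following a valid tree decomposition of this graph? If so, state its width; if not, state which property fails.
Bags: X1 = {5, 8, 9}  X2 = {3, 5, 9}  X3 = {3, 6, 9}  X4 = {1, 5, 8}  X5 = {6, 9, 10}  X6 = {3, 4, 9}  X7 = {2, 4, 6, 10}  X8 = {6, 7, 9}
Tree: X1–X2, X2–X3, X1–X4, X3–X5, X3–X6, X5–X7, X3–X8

No — bags containing vertex 4 are not connected in the tree.

A tree decomposition must satisfy three properties: every vertex lies in some bag; for every edge, both endpoints lie together in some bag; and for every vertex, the bags containing it form a connected subtree. Here bags containing vertex 4 are not connected in the tree, so the decomposition is invalid.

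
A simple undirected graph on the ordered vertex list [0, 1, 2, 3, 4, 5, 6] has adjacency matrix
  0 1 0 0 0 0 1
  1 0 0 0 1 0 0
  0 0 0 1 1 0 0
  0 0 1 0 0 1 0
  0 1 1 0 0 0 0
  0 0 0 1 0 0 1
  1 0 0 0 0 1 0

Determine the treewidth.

A width-2 tree decomposition is:
Bags: B1 = {0, 1, 4}  B2 = {0, 4, 6}  B3 = {4, 5, 6}  B4 = {3, 4, 5}  B5 = {2, 3, 4}
Tree: B1–B2, B2–B3, B3–B4, B4–B5
Each bag holds 3 vertices, so the decomposition has width 2, which upper-bounds the treewidth. For the lower bound, G contains the cycle 4–1–0–6–5–3–2–4, so G is not a forest; only forests have treewidth ≤ 1, hence tw(G) ≥ 2. Therefore the treewidth is 2.

2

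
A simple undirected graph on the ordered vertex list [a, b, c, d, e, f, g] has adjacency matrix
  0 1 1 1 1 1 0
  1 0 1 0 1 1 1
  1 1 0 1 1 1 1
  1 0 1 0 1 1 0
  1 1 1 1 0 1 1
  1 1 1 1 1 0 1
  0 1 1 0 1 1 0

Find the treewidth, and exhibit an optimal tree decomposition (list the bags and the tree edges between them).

Treewidth 4.
Bags: B1 = {a, b, c, e, f}  B2 = {b, c, e, f, g}  B3 = {a, c, d, e, f}
Tree: B1–B2, B1–B3

Every bag has size at most 5, so the width is 5 − 1 = 4 and tw(G) ≤ 4. Conversely, {b, c, e, f, g} is a clique of size 5, and the vertices of any clique must share a bag in every tree decomposition; so some bag has ≥ 5 vertices and tw(G) ≥ 4. Therefore the treewidth is 4.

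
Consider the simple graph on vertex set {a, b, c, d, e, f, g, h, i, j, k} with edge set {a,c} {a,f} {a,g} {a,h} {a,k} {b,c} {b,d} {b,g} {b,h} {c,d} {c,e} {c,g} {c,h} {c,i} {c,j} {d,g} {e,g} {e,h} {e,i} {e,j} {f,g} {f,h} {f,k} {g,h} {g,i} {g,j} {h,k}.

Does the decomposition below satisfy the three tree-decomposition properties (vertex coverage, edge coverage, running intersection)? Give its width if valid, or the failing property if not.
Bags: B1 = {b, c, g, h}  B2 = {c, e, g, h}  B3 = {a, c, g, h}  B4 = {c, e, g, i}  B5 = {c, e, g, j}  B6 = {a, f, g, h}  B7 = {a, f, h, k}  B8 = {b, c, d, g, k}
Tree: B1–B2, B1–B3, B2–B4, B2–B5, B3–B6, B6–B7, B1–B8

No — bags containing vertex k are not connected in the tree.

A tree decomposition must satisfy three properties: every vertex lies in some bag; for every edge, both endpoints lie together in some bag; and for every vertex, the bags containing it form a connected subtree. Here bags containing vertex k are not connected in the tree, so the decomposition is invalid.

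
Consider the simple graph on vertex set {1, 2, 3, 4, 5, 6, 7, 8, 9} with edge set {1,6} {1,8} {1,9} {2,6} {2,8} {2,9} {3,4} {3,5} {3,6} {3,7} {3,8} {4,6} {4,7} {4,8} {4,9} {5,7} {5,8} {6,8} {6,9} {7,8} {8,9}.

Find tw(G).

3

A width-3 tree decomposition is:
Bags: B1 = {3, 4, 6, 8}  B2 = {3, 4, 7, 8}  B3 = {3, 5, 7, 8}  B4 = {4, 6, 8, 9}  B5 = {1, 6, 8, 9}  B6 = {2, 6, 8, 9}
Tree: B1–B2, B2–B3, B1–B4, B4–B5, B4–B6
The largest bag has 4 vertices, giving width 3; this decomposition certifies tw(G) ≤ 3. On the other hand G contains the 4-clique {3, 5, 7, 8}. A clique must lie in a single bag of any decomposition, so no decomposition can have width below 3. Hence tw(G) = 3 exactly.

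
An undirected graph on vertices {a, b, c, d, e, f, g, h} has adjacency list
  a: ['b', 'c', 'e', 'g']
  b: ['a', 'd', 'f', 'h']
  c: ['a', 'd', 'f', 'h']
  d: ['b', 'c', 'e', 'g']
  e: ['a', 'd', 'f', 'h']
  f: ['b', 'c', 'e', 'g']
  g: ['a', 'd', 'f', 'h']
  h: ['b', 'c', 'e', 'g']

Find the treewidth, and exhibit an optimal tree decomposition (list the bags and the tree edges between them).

Treewidth 4.
One optimal decomposition is:
Bags: B1 = {a, b, c, e, g}  B2 = {b, c, e, f, g}  B3 = {b, c, d, e, g}  B4 = {b, c, e, g, h}
Tree: B1–B2, B2–B3, B3–B4

The largest bag has 5 vertices, giving width 4; this decomposition certifies tw(G) ≤ 4. For the lower bound: the 5 vertex sets {a,g}, {c,f}, {d,e}, {b}, {h} are disjoint, each induces a connected subgraph, and every pair is joined by at least one edge of G. Contracting each set to a single vertex therefore yields K_{5} as a minor, and since treewidth is minor-monotone, tw(G) ≥ tw(K_{5}) = 4. Combining the bounds, tw(G) = 4.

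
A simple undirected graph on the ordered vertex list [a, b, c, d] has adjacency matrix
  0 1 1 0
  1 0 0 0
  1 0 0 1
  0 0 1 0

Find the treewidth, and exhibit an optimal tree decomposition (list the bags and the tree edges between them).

Each bag holds 2 vertices, so the decomposition has width 1, which upper-bounds the treewidth. Since G has at least one edge (e.g. b–a), it is not an edgeless graph, so tw(G) ≥ 1. Therefore the treewidth is 1.

Treewidth 1.
One such decomposition:
Bags: B1 = {a, b}  B2 = {a, c}  B3 = {c, d}
Tree: B1–B2, B2–B3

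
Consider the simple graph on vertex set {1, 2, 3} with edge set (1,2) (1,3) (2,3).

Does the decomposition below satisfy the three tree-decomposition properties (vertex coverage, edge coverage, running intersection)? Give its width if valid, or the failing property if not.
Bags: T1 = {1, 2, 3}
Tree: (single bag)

Checking the three conditions: (i) the bags cover all of {1, 2, 3}; (ii) for each edge, some bag contains both endpoints; (iii) the bags containing any fixed vertex form a subtree. All hold, so the decomposition is valid with width 3 − 1 = 2.

Yes; width 2.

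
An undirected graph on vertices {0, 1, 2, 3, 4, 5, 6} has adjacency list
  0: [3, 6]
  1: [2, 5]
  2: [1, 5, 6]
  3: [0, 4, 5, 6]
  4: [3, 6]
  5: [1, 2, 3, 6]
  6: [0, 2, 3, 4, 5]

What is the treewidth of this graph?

2

A width-2 tree decomposition is:
Bags: B1 = {2, 5, 6}  B2 = {1, 2, 5}  B3 = {3, 5, 6}  B4 = {0, 3, 6}  B5 = {3, 4, 6}
Tree: B1–B2, B1–B3, B3–B4, B3–B5
Each bag holds 3 vertices, so the decomposition has width 2, which upper-bounds the treewidth. For the lower bound, the 3 vertices {1, 2, 5} are pairwise adjacent, and any tree decomposition puts a clique entirely inside one bag — forcing width ≥ 2. Combining the bounds, tw(G) = 2.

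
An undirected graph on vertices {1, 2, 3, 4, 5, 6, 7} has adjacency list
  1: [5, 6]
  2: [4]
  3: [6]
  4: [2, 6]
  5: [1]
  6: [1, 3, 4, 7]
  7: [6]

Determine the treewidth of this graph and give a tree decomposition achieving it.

Treewidth 1.
One such decomposition:
Bags: B1 = {4, 6}  B2 = {1, 6}  B3 = {2, 4}  B4 = {1, 5}  B5 = {6, 7}  B6 = {3, 6}
Tree: B1–B2, B1–B3, B2–B4, B1–B5, B2–B6

Each bag holds 2 vertices, so the decomposition has width 1, which upper-bounds the treewidth. G has an edge, so its treewidth is at least 1. The upper and lower bounds meet at 1, so that is the treewidth.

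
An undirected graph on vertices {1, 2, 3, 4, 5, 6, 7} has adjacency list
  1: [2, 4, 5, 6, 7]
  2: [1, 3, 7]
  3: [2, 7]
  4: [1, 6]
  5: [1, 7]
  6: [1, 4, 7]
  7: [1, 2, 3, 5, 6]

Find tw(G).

A width-2 tree decomposition is:
Bags: B1 = {1, 2, 7}  B2 = {2, 3, 7}  B3 = {1, 6, 7}  B4 = {1, 5, 7}  B5 = {1, 4, 6}
Tree: B1–B2, B1–B3, B1–B4, B3–B5
Every bag has size at most 3, so the width is 3 − 1 = 2 and tw(G) ≤ 2. Conversely, {1, 4, 6} is a clique of size 3, and the vertices of any clique must share a bag in every tree decomposition; so some bag has ≥ 3 vertices and tw(G) ≥ 2. Therefore the treewidth is 2.

2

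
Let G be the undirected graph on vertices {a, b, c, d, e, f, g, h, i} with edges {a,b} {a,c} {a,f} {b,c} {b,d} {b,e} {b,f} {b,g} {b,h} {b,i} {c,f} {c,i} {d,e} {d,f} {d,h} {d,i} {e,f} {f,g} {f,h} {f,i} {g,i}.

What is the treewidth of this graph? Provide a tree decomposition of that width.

Treewidth 3.
One optimal decomposition is:
Bags: B1 = {b, d, e, f}  B2 = {b, d, f, i}  B3 = {b, c, f, i}  B4 = {b, d, f, h}  B5 = {a, b, c, f}  B6 = {b, f, g, i}
Tree: B1–B2, B2–B3, B2–B4, B3–B5, B3–B6

Every bag has size at most 4, so the width is 4 − 1 = 3 and tw(G) ≤ 3. On the other hand G contains the 4-clique {b, d, e, f}. A clique must lie in a single bag of any decomposition, so no decomposition can have width below 3. The upper and lower bounds meet at 3, so that is the treewidth.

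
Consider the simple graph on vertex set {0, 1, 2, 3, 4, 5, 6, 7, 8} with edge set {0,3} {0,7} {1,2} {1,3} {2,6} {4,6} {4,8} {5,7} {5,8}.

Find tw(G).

2

A width-2 tree decomposition is:
Bags: B1 = {1, 2, 6}  B2 = {1, 3, 6}  B3 = {0, 3, 6}  B4 = {0, 6, 7}  B5 = {5, 6, 7}  B6 = {5, 6, 8}  B7 = {4, 6, 8}
Tree: B1–B2, B2–B3, B3–B4, B4–B5, B5–B6, B6–B7
Each bag holds 3 vertices, so the decomposition has width 2, which upper-bounds the treewidth. Since 6–2–1–3–0–7–5–8–4–6 is a cycle in G, G is not acyclic. Forests are exactly the graphs of treewidth ≤ 1, so tw(G) ≥ 2. The upper and lower bounds meet at 2, so that is the treewidth.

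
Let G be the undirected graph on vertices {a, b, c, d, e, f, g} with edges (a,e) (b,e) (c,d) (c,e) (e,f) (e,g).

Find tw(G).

A width-1 tree decomposition is:
Bags: B1 = {e, g}  B2 = {c, e}  B3 = {a, e}  B4 = {e, f}  B5 = {b, e}  B6 = {c, d}
Tree: B1–B2, B2–B3, B1–B4, B2–B5, B2–B6
Each bag holds 2 vertices, so the decomposition has width 1, which upper-bounds the treewidth. Any graph with an edge has treewidth ≥ 1, and G has the edge e–g. Combining the bounds, tw(G) = 1.

1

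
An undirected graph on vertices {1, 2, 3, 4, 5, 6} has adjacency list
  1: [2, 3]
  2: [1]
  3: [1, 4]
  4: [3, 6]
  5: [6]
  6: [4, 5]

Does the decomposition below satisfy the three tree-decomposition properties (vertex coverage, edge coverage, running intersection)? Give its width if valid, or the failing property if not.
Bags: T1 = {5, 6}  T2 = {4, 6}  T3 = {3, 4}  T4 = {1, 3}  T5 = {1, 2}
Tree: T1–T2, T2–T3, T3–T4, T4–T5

Checking the three conditions: (i) the bags cover all of {1, 2, 3, 4, 5, 6}; (ii) for each edge, some bag contains both endpoints; (iii) the bags containing any fixed vertex form a subtree. All hold, so the decomposition is valid with width 2 − 1 = 1.

Yes; width 1.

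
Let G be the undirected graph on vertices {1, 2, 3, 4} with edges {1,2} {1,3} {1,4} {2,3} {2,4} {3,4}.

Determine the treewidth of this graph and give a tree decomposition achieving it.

A single bag containing all 4 vertices is trivially a valid decomposition of width 3. On the other hand G contains the 4-clique {1, 2, 3, 4}. A clique must lie in a single bag of any decomposition, so no decomposition can have width below 3. Hence tw(G) = 3 exactly.

Treewidth 3.
Bags: B1 = {1, 2, 3, 4}
Tree: (single bag)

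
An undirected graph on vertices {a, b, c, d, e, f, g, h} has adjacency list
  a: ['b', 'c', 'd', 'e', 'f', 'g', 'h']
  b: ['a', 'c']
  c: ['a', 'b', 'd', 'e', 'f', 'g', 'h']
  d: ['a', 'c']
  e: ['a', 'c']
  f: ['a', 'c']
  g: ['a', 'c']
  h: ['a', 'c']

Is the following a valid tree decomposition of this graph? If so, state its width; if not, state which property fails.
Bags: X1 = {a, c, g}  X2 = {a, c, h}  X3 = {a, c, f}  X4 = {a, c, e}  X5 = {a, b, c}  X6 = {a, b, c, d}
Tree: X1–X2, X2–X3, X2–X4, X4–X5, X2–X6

No — bags containing vertex b are not connected in the tree.

A tree decomposition must satisfy three properties: every vertex lies in some bag; for every edge, both endpoints lie together in some bag; and for every vertex, the bags containing it form a connected subtree. Here bags containing vertex b are not connected in the tree, so the decomposition is invalid.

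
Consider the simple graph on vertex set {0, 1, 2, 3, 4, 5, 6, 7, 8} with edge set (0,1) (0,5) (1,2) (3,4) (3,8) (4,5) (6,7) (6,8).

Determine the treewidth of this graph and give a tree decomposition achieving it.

The largest bag has 2 vertices, giving width 1; this decomposition certifies tw(G) ≤ 1. G has an edge, so its treewidth is at least 1. Combining the bounds, tw(G) = 1.

Treewidth 1.
One such decomposition:
Bags: B1 = {6, 7}  B2 = {6, 8}  B3 = {3, 8}  B4 = {3, 4}  B5 = {4, 5}  B6 = {0, 5}  B7 = {0, 1}  B8 = {1, 2}
Tree: B1–B2, B2–B3, B3–B4, B4–B5, B5–B6, B6–B7, B7–B8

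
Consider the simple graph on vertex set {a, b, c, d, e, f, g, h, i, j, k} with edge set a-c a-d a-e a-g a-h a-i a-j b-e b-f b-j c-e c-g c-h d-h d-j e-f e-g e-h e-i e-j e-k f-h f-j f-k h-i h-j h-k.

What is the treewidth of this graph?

A width-3 tree decomposition is:
Bags: B1 = {a, e, h, j}  B2 = {e, f, h, j}  B3 = {a, c, e, h}  B4 = {e, f, h, k}  B5 = {a, e, h, i}  B6 = {b, e, f, j}  B7 = {a, d, h, j}  B8 = {a, c, e, g}
Tree: B1–B2, B1–B3, B2–B4, B1–B5, B2–B6, B1–B7, B3–B8
The largest bag has 4 vertices, giving width 3; this decomposition certifies tw(G) ≤ 3. For the lower bound, the 4 vertices {a, d, h, j} are pairwise adjacent, and any tree decomposition puts a clique entirely inside one bag — forcing width ≥ 3. Hence tw(G) = 3 exactly.

3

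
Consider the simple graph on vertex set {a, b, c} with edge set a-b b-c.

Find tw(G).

A width-1 tree decomposition is:
Bags: B1 = {b, c}  B2 = {a, b}
Tree: B1–B2
The largest bag has 2 vertices, giving width 1; this decomposition certifies tw(G) ≤ 1. G has an edge, so its treewidth is at least 1. The upper and lower bounds meet at 1, so that is the treewidth.

1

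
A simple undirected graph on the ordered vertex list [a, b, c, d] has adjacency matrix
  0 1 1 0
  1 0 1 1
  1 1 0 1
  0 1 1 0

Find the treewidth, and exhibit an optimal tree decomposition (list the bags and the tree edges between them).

Treewidth 2.
One optimal decomposition is:
Bags: B1 = {b, c, d}  B2 = {a, b, c}
Tree: B1–B2

Every bag has size at most 3, so the width is 3 − 1 = 2 and tw(G) ≤ 2. On the other hand G contains the 3-clique {b, c, d}. A clique must lie in a single bag of any decomposition, so no decomposition can have width below 2. Combining the bounds, tw(G) = 2.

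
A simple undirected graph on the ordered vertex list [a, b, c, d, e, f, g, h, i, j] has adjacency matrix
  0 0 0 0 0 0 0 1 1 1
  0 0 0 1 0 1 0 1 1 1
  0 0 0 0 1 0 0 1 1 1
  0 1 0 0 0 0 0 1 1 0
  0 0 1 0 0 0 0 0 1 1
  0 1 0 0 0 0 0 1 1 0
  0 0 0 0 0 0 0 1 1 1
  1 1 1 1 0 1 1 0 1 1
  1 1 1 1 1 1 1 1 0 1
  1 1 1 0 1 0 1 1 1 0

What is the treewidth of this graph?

A width-3 tree decomposition is:
Bags: B1 = {b, h, i, j}  B2 = {b, f, h, i}  B3 = {c, h, i, j}  B4 = {g, h, i, j}  B5 = {a, h, i, j}  B6 = {b, d, h, i}  B7 = {c, e, i, j}
Tree: B1–B2, B1–B3, B3–B4, B4–B5, B1–B6, B3–B7
Every bag has size at most 4, so the width is 4 − 1 = 3 and tw(G) ≤ 3. On the other hand G contains the 4-clique {c, e, i, j}. A clique must lie in a single bag of any decomposition, so no decomposition can have width below 3. The upper and lower bounds meet at 3, so that is the treewidth.

3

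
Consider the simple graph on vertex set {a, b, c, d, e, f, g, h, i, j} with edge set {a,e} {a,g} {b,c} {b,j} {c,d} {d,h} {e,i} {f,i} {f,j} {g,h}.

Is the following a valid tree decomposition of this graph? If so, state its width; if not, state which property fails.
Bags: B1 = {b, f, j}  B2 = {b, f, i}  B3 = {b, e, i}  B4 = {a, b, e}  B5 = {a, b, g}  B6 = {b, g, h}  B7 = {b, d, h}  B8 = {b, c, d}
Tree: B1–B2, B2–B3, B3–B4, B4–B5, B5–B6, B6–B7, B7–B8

Yes; width 2.

Checking the three conditions: (i) the bags cover all of {a, b, c, d, e, f, g, h, i, j}; (ii) for each edge, some bag contains both endpoints; (iii) the bags containing any fixed vertex form a subtree. All hold, so the decomposition is valid with width 3 − 1 = 2.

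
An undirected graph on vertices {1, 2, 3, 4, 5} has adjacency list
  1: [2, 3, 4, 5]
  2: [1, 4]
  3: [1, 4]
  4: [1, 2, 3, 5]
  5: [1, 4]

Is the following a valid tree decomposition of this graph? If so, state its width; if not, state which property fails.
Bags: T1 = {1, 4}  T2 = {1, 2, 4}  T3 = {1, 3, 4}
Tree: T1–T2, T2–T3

No — vertex 5 appears in no bag.

A tree decomposition must satisfy three properties: every vertex lies in some bag; for every edge, both endpoints lie together in some bag; and for every vertex, the bags containing it form a connected subtree. Here vertex 5 appears in no bag, so the decomposition is invalid.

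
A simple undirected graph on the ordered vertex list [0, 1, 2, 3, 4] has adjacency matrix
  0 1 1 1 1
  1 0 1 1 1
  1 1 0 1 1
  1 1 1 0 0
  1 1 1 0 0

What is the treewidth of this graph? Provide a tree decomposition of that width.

Treewidth 3.
Bags: B1 = {0, 1, 2, 4}  B2 = {0, 1, 2, 3}
Tree: B1–B2

The largest bag has 4 vertices, giving width 3; this decomposition certifies tw(G) ≤ 3. For the lower bound, the 4 vertices {0, 1, 2, 3} are pairwise adjacent, and any tree decomposition puts a clique entirely inside one bag — forcing width ≥ 3. The upper and lower bounds meet at 3, so that is the treewidth.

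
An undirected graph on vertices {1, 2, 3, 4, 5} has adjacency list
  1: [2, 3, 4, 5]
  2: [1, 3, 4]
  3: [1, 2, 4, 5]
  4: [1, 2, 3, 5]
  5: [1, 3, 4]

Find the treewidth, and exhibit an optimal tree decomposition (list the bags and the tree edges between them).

The largest bag has 4 vertices, giving width 3; this decomposition certifies tw(G) ≤ 3. On the other hand G contains the 4-clique {1, 2, 3, 4}. A clique must lie in a single bag of any decomposition, so no decomposition can have width below 3. Therefore the treewidth is 3.

Treewidth 3.
Bags: B1 = {1, 3, 4, 5}  B2 = {1, 2, 3, 4}
Tree: B1–B2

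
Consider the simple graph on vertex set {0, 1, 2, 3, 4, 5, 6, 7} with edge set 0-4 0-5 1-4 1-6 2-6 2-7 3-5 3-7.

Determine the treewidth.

A width-2 tree decomposition is:
Bags: B1 = {3, 5, 7}  B2 = {2, 5, 7}  B3 = {2, 5, 6}  B4 = {1, 5, 6}  B5 = {1, 4, 5}  B6 = {0, 4, 5}
Tree: B1–B2, B2–B3, B3–B4, B4–B5, B5–B6
Each bag holds 3 vertices, so the decomposition has width 2, which upper-bounds the treewidth. Since 5–3–7–2–6–1–4–0–5 is a cycle in G, G is not acyclic. Forests are exactly the graphs of treewidth ≤ 1, so tw(G) ≥ 2. Hence tw(G) = 2 exactly.

2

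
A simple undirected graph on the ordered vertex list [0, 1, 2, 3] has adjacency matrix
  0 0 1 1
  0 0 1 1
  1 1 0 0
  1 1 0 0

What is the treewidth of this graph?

2

A width-2 tree decomposition is:
Bags: B1 = {0, 2, 3}  B2 = {1, 2, 3}
Tree: B1–B2
Each bag holds 3 vertices, so the decomposition has width 2, which upper-bounds the treewidth. The edges 2–0–3–1–2 form a cycle, so G is not a tree and its treewidth is at least 2. Combining the bounds, tw(G) = 2.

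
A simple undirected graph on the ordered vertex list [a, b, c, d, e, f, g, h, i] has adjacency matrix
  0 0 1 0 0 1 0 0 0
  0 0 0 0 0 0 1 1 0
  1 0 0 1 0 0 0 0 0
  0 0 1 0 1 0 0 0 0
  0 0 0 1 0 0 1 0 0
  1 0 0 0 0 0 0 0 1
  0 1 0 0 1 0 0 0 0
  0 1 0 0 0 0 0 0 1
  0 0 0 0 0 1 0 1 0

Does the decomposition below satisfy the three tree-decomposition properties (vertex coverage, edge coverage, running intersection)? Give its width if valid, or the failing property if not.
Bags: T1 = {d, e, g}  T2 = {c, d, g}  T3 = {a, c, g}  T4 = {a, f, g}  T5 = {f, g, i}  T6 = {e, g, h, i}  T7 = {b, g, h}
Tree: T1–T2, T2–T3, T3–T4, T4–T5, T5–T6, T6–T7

A tree decomposition must satisfy three properties: every vertex lies in some bag; for every edge, both endpoints lie together in some bag; and for every vertex, the bags containing it form a connected subtree. Here bags containing vertex e are not connected in the tree, so the decomposition is invalid.

No — bags containing vertex e are not connected in the tree.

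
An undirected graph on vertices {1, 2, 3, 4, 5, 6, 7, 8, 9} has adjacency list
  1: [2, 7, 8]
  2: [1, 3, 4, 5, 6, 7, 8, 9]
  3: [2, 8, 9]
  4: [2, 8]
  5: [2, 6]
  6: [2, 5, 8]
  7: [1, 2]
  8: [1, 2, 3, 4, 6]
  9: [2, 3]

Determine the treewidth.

2

A width-2 tree decomposition is:
Bags: B1 = {2, 6, 8}  B2 = {2, 3, 8}  B3 = {2, 5, 6}  B4 = {2, 4, 8}  B5 = {1, 2, 8}  B6 = {1, 2, 7}  B7 = {2, 3, 9}
Tree: B1–B2, B1–B3, B1–B4, B1–B5, B5–B6, B2–B7
Each bag holds 3 vertices, so the decomposition has width 2, which upper-bounds the treewidth. For the lower bound, the 3 vertices {1, 2, 8} are pairwise adjacent, and any tree decomposition puts a clique entirely inside one bag — forcing width ≥ 2. Hence tw(G) = 2 exactly.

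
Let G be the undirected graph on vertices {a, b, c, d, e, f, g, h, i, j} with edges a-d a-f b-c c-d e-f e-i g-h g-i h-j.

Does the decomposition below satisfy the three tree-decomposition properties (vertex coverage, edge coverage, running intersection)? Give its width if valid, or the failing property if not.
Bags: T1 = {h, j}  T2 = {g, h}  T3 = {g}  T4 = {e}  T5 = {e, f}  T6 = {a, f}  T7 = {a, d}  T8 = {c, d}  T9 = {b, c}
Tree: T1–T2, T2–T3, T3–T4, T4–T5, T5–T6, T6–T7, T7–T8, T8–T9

No — vertex i appears in no bag.

A tree decomposition must satisfy three properties: every vertex lies in some bag; for every edge, both endpoints lie together in some bag; and for every vertex, the bags containing it form a connected subtree. Here vertex i appears in no bag, so the decomposition is invalid.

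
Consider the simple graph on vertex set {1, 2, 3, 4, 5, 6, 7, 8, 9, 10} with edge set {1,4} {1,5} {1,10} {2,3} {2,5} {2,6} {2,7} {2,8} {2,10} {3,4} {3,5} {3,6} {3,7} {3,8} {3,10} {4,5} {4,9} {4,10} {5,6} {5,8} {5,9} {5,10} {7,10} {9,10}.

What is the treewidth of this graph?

3

A width-3 tree decomposition is:
Bags: B1 = {4, 5, 9, 10}  B2 = {3, 4, 5, 10}  B3 = {2, 3, 5, 10}  B4 = {2, 3, 5, 6}  B5 = {1, 4, 5, 10}  B6 = {2, 3, 5, 8}  B7 = {2, 3, 7, 10}
Tree: B1–B2, B2–B3, B3–B4, B1–B5, B4–B6, B3–B7
Every bag has size at most 4, so the width is 4 − 1 = 3 and tw(G) ≤ 3. On the other hand G contains the 4-clique {1, 4, 5, 10}. A clique must lie in a single bag of any decomposition, so no decomposition can have width below 3. Combining the bounds, tw(G) = 3.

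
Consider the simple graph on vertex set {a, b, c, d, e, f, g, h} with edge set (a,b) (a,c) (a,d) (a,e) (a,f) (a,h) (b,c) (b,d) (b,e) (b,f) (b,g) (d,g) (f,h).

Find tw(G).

2

A width-2 tree decomposition is:
Bags: B1 = {a, b, f}  B2 = {a, b, e}  B3 = {a, b, d}  B4 = {a, b, c}  B5 = {b, d, g}  B6 = {a, f, h}
Tree: B1–B2, B1–B3, B1–B4, B3–B5, B1–B6
Each bag holds 3 vertices, so the decomposition has width 2, which upper-bounds the treewidth. On the other hand G contains the 3-clique {a, f, h}. A clique must lie in a single bag of any decomposition, so no decomposition can have width below 2. Combining the bounds, tw(G) = 2.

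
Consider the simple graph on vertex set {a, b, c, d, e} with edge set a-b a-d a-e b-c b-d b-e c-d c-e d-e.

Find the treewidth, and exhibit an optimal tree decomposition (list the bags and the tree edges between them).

Treewidth 3.
Bags: B1 = {a, b, d, e}  B2 = {b, c, d, e}
Tree: B1–B2

The largest bag has 4 vertices, giving width 3; this decomposition certifies tw(G) ≤ 3. Conversely, {b, c, d, e} is a clique of size 4, and the vertices of any clique must share a bag in every tree decomposition; so some bag has ≥ 4 vertices and tw(G) ≥ 3. The upper and lower bounds meet at 3, so that is the treewidth.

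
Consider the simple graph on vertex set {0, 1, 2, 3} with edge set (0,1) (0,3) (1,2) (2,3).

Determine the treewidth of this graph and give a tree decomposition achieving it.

Treewidth 2.
One such decomposition:
Bags: B1 = {0, 2, 3}  B2 = {0, 1, 2}
Tree: B1–B2

Each bag holds 3 vertices, so the decomposition has width 2, which upper-bounds the treewidth. Since 2–3–0–1–2 is a cycle in G, G is not acyclic. Forests are exactly the graphs of treewidth ≤ 1, so tw(G) ≥ 2. Therefore the treewidth is 2.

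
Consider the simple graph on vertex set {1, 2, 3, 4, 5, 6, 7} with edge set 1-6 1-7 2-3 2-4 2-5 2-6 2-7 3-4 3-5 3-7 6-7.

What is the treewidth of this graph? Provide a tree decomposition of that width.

Treewidth 2.
One such decomposition:
Bags: B1 = {2, 3, 7}  B2 = {2, 3, 4}  B3 = {2, 3, 5}  B4 = {2, 6, 7}  B5 = {1, 6, 7}
Tree: B1–B2, B1–B3, B1–B4, B4–B5

The largest bag has 3 vertices, giving width 2; this decomposition certifies tw(G) ≤ 2. Conversely, {1, 6, 7} is a clique of size 3, and the vertices of any clique must share a bag in every tree decomposition; so some bag has ≥ 3 vertices and tw(G) ≥ 2. Hence tw(G) = 2 exactly.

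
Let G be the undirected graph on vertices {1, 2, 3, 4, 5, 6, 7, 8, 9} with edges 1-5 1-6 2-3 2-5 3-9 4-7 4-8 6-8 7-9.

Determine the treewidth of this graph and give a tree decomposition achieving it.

Each bag holds 3 vertices, so the decomposition has width 2, which upper-bounds the treewidth. Since 9–3–2–5–1–6–8–4–7–9 is a cycle in G, G is not acyclic. Forests are exactly the graphs of treewidth ≤ 1, so tw(G) ≥ 2. Hence tw(G) = 2 exactly.

Treewidth 2.
One such decomposition:
Bags: B1 = {2, 3, 9}  B2 = {2, 5, 9}  B3 = {1, 5, 9}  B4 = {1, 6, 9}  B5 = {6, 8, 9}  B6 = {4, 8, 9}  B7 = {4, 7, 9}
Tree: B1–B2, B2–B3, B3–B4, B4–B5, B5–B6, B6–B7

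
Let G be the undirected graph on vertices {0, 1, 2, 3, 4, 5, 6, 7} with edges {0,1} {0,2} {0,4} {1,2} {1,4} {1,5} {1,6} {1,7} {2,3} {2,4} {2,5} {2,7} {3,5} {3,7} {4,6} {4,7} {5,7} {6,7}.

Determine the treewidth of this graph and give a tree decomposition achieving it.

Every bag has size at most 4, so the width is 4 − 1 = 3 and tw(G) ≤ 3. On the other hand G contains the 4-clique {0, 1, 2, 4}. A clique must lie in a single bag of any decomposition, so no decomposition can have width below 3. Therefore the treewidth is 3.

Treewidth 3.
One optimal decomposition is:
Bags: B1 = {0, 1, 2, 4}  B2 = {1, 2, 4, 7}  B3 = {1, 4, 6, 7}  B4 = {1, 2, 5, 7}  B5 = {2, 3, 5, 7}
Tree: B1–B2, B2–B3, B2–B4, B4–B5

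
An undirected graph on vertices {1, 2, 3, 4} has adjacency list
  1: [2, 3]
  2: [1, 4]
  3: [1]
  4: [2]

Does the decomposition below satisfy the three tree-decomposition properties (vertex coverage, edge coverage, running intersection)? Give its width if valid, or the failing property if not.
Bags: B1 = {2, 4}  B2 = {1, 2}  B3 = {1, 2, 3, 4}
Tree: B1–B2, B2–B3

A tree decomposition must satisfy three properties: every vertex lies in some bag; for every edge, both endpoints lie together in some bag; and for every vertex, the bags containing it form a connected subtree. Here bags containing vertex 4 are not connected in the tree, so the decomposition is invalid.

No — bags containing vertex 4 are not connected in the tree.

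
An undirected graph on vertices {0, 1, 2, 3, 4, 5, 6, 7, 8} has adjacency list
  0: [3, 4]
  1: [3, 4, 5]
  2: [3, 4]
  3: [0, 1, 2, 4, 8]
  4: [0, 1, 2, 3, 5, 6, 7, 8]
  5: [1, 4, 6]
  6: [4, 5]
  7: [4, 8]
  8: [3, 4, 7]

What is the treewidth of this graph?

2

A width-2 tree decomposition is:
Bags: B1 = {1, 3, 4}  B2 = {3, 4, 8}  B3 = {2, 3, 4}  B4 = {1, 4, 5}  B5 = {4, 5, 6}  B6 = {0, 3, 4}  B7 = {4, 7, 8}
Tree: B1–B2, B1–B3, B1–B4, B4–B5, B2–B6, B2–B7
Every bag has size at most 3, so the width is 3 − 1 = 2 and tw(G) ≤ 2. Conversely, {0, 3, 4} is a clique of size 3, and the vertices of any clique must share a bag in every tree decomposition; so some bag has ≥ 3 vertices and tw(G) ≥ 2. Combining the bounds, tw(G) = 2.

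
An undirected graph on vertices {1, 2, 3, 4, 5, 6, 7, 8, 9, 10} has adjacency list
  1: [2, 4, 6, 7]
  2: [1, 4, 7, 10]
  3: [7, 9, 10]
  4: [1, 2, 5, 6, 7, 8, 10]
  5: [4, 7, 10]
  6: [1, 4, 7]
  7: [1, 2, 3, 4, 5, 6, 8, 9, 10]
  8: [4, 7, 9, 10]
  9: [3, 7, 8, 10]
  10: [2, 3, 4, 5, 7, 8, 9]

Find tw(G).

3

A width-3 tree decomposition is:
Bags: B1 = {4, 5, 7, 10}  B2 = {2, 4, 7, 10}  B3 = {4, 7, 8, 10}  B4 = {7, 8, 9, 10}  B5 = {3, 7, 9, 10}  B6 = {1, 2, 4, 7}  B7 = {1, 4, 6, 7}
Tree: B1–B2, B1–B3, B3–B4, B4–B5, B2–B6, B6–B7
Every bag has size at most 4, so the width is 4 − 1 = 3 and tw(G) ≤ 3. Conversely, {7, 8, 9, 10} is a clique of size 4, and the vertices of any clique must share a bag in every tree decomposition; so some bag has ≥ 4 vertices and tw(G) ≥ 3. Combining the bounds, tw(G) = 3.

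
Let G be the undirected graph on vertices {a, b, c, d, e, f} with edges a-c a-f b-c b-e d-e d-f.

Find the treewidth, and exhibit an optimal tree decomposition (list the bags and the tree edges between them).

Every bag has size at most 3, so the width is 3 − 1 = 2 and tw(G) ≤ 2. The edges d–e–b–c–a–f–d form a cycle, so G is not a tree and its treewidth is at least 2. Combining the bounds, tw(G) = 2.

Treewidth 2.
One such decomposition:
Bags: B1 = {b, d, e}  B2 = {b, c, d}  B3 = {a, c, d}  B4 = {a, d, f}
Tree: B1–B2, B2–B3, B3–B4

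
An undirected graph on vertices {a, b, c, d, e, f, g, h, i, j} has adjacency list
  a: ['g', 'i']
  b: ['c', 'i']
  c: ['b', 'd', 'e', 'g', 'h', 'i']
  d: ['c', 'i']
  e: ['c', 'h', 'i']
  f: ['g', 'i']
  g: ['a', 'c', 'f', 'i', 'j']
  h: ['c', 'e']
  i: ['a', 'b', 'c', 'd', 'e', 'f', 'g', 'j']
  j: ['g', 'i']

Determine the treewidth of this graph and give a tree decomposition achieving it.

Each bag holds 3 vertices, so the decomposition has width 2, which upper-bounds the treewidth. On the other hand G contains the 3-clique {c, e, h}. A clique must lie in a single bag of any decomposition, so no decomposition can have width below 2. Hence tw(G) = 2 exactly.

Treewidth 2.
One optimal decomposition is:
Bags: B1 = {a, g, i}  B2 = {c, g, i}  B3 = {c, e, i}  B4 = {c, d, i}  B5 = {c, e, h}  B6 = {b, c, i}  B7 = {g, i, j}  B8 = {f, g, i}
Tree: B1–B2, B2–B3, B2–B4, B3–B5, B4–B6, B1–B7, B7–B8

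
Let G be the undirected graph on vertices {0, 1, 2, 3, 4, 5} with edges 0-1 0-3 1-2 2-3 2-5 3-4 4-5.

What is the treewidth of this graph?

2

A width-2 tree decomposition is:
Bags: B1 = {3, 4, 5}  B2 = {2, 3, 5}  B3 = {0, 2, 3}  B4 = {0, 1, 2}
Tree: B1–B2, B2–B3, B3–B4
Each bag holds 3 vertices, so the decomposition has width 2, which upper-bounds the treewidth. Since 4–5–2–3–4 is a cycle in G, G is not acyclic. Forests are exactly the graphs of treewidth ≤ 1, so tw(G) ≥ 2. Combining the bounds, tw(G) = 2.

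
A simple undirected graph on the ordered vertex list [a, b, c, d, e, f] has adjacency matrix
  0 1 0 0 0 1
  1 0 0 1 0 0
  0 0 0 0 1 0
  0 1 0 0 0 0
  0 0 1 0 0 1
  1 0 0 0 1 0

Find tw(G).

A width-1 tree decomposition is:
Bags: B1 = {b, d}  B2 = {a, b}  B3 = {a, f}  B4 = {e, f}  B5 = {c, e}
Tree: B1–B2, B2–B3, B3–B4, B4–B5
Each bag holds 2 vertices, so the decomposition has width 1, which upper-bounds the treewidth. G has an edge, so its treewidth is at least 1. Combining the bounds, tw(G) = 1.

1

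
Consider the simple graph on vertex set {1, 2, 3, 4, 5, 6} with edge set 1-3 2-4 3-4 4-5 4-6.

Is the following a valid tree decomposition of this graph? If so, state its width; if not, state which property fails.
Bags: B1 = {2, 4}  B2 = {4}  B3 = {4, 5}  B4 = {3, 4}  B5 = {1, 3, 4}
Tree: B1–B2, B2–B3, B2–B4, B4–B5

A tree decomposition must satisfy three properties: every vertex lies in some bag; for every edge, both endpoints lie together in some bag; and for every vertex, the bags containing it form a connected subtree. Here vertex 6 appears in no bag, so the decomposition is invalid.

No — vertex 6 appears in no bag.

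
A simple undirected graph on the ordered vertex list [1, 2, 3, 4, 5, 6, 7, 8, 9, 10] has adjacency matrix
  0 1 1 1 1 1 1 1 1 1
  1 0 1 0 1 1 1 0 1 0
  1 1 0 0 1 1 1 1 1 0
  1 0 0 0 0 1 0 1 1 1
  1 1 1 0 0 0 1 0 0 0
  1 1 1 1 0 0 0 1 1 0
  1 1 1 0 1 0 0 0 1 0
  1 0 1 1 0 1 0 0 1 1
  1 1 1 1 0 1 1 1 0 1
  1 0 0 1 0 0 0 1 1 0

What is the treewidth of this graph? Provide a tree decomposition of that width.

The largest bag has 5 vertices, giving width 4; this decomposition certifies tw(G) ≤ 4. On the other hand G contains the 5-clique {1, 4, 8, 9, 10}. A clique must lie in a single bag of any decomposition, so no decomposition can have width below 4. Combining the bounds, tw(G) = 4.

Treewidth 4.
One optimal decomposition is:
Bags: B1 = {1, 4, 8, 9, 10}  B2 = {1, 4, 6, 8, 9}  B3 = {1, 3, 6, 8, 9}  B4 = {1, 2, 3, 6, 9}  B5 = {1, 2, 3, 7, 9}  B6 = {1, 2, 3, 5, 7}
Tree: B1–B2, B2–B3, B3–B4, B4–B5, B5–B6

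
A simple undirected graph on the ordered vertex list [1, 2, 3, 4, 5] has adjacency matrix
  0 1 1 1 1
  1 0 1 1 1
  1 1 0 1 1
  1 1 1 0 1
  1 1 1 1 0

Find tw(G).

4

A width-4 tree decomposition is:
Bags: B1 = {1, 2, 3, 4, 5}
Tree: (single bag)
With just one bag of size 5, the width is 5 − 1 = 4, so tw(G) ≤ 4. Conversely, {1, 2, 3, 4, 5} is a clique of size 5, and the vertices of any clique must share a bag in every tree decomposition; so some bag has ≥ 5 vertices and tw(G) ≥ 4. Hence tw(G) = 4 exactly.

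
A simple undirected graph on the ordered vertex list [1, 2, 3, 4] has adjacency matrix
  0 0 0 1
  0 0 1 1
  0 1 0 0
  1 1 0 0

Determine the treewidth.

A width-1 tree decomposition is:
Bags: B1 = {1, 4}  B2 = {2, 4}  B3 = {2, 3}
Tree: B1–B2, B2–B3
Every bag has size at most 2, so the width is 2 − 1 = 1 and tw(G) ≤ 1. G has an edge, so its treewidth is at least 1. Hence tw(G) = 1 exactly.

1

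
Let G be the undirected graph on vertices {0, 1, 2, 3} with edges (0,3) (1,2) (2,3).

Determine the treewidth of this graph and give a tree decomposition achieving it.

Each bag holds 2 vertices, so the decomposition has width 1, which upper-bounds the treewidth. Since G has at least one edge (e.g. 3–2), it is not an edgeless graph, so tw(G) ≥ 1. The upper and lower bounds meet at 1, so that is the treewidth.

Treewidth 1.
Bags: B1 = {2, 3}  B2 = {1, 2}  B3 = {0, 3}
Tree: B1–B2, B1–B3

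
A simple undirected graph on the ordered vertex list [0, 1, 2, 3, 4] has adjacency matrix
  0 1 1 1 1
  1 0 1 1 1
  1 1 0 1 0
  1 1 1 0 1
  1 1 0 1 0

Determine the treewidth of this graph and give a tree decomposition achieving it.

The largest bag has 4 vertices, giving width 3; this decomposition certifies tw(G) ≤ 3. On the other hand G contains the 4-clique {0, 1, 2, 3}. A clique must lie in a single bag of any decomposition, so no decomposition can have width below 3. Combining the bounds, tw(G) = 3.

Treewidth 3.
Bags: B1 = {0, 1, 2, 3}  B2 = {0, 1, 3, 4}
Tree: B1–B2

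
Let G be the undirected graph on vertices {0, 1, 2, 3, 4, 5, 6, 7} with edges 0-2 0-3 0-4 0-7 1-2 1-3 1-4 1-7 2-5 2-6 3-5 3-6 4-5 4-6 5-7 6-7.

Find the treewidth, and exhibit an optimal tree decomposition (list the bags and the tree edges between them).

Each bag holds 5 vertices, so the decomposition has width 4, which upper-bounds the treewidth. For the lower bound: the 5 vertex sets {0,3}, {2,5}, {6,7}, {1}, {4} are disjoint, each induces a connected subgraph, and every pair is joined by at least one edge of G. Contracting each set to a single vertex therefore yields K_{5} as a minor, and since treewidth is minor-monotone, tw(G) ≥ tw(K_{5}) = 4. Hence tw(G) = 4 exactly.

Treewidth 4.
Bags: B1 = {0, 1, 3, 5, 6}  B2 = {0, 1, 2, 5, 6}  B3 = {0, 1, 5, 6, 7}  B4 = {0, 1, 4, 5, 6}
Tree: B1–B2, B2–B3, B3–B4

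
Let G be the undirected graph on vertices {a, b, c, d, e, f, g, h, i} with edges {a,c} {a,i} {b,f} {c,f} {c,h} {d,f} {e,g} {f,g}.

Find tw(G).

1

A width-1 tree decomposition is:
Bags: B1 = {f, g}  B2 = {e, g}  B3 = {c, f}  B4 = {b, f}  B5 = {c, h}  B6 = {d, f}  B7 = {a, c}  B8 = {a, i}
Tree: B1–B2, B1–B3, B3–B4, B3–B5, B1–B6, B3–B7, B7–B8
Each bag holds 2 vertices, so the decomposition has width 1, which upper-bounds the treewidth. Since G has at least one edge (e.g. g–f), it is not an edgeless graph, so tw(G) ≥ 1. Combining the bounds, tw(G) = 1.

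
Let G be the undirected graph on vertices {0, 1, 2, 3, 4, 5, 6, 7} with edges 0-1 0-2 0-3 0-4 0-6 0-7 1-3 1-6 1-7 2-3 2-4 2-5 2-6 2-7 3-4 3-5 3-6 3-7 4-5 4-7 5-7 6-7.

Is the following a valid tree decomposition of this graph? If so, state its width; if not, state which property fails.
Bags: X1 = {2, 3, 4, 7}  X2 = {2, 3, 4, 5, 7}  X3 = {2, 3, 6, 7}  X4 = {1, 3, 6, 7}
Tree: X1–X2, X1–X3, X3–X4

A tree decomposition must satisfy three properties: every vertex lies in some bag; for every edge, both endpoints lie together in some bag; and for every vertex, the bags containing it form a connected subtree. Here vertex 0 appears in no bag, so the decomposition is invalid.

No — vertex 0 appears in no bag.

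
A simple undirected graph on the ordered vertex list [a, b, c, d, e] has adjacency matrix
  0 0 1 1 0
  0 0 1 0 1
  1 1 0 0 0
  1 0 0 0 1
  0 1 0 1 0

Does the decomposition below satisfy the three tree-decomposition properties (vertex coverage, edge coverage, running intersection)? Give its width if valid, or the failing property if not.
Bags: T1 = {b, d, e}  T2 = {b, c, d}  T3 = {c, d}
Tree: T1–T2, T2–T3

A tree decomposition must satisfy three properties: every vertex lies in some bag; for every edge, both endpoints lie together in some bag; and for every vertex, the bags containing it form a connected subtree. Here vertex a appears in no bag, so the decomposition is invalid.

No — vertex a appears in no bag.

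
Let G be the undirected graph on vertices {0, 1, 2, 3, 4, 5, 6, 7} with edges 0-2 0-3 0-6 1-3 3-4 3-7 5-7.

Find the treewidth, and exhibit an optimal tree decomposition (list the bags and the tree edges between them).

The largest bag has 2 vertices, giving width 1; this decomposition certifies tw(G) ≤ 1. Since G has at least one edge (e.g. 0–3), it is not an edgeless graph, so tw(G) ≥ 1. Therefore the treewidth is 1.

Treewidth 1.
Bags: B1 = {0, 3}  B2 = {3, 7}  B3 = {0, 2}  B4 = {1, 3}  B5 = {5, 7}  B6 = {3, 4}  B7 = {0, 6}
Tree: B1–B2, B1–B3, B2–B4, B2–B5, B2–B6, B3–B7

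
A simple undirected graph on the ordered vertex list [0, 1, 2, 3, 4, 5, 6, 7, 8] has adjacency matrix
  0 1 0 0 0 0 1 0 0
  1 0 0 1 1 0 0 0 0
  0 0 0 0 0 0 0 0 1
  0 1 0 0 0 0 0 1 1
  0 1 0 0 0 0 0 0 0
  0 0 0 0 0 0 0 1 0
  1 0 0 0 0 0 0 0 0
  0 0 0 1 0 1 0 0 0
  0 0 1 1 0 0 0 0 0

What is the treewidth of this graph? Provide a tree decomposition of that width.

The largest bag has 2 vertices, giving width 1; this decomposition certifies tw(G) ≤ 1. Since G has at least one edge (e.g. 1–3), it is not an edgeless graph, so tw(G) ≥ 1. Therefore the treewidth is 1.

Treewidth 1.
One optimal decomposition is:
Bags: B1 = {1, 3}  B2 = {3, 8}  B3 = {2, 8}  B4 = {0, 1}  B5 = {1, 4}  B6 = {3, 7}  B7 = {0, 6}  B8 = {5, 7}
Tree: B1–B2, B2–B3, B1–B4, B1–B5, B2–B6, B4–B7, B6–B8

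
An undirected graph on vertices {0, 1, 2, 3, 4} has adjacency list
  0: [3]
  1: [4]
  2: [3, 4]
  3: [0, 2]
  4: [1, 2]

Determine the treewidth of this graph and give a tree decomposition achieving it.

Every bag has size at most 2, so the width is 2 − 1 = 1 and tw(G) ≤ 1. Any graph with an edge has treewidth ≥ 1, and G has the edge 1–4. Combining the bounds, tw(G) = 1.

Treewidth 1.
Bags: B1 = {1, 4}  B2 = {2, 4}  B3 = {2, 3}  B4 = {0, 3}
Tree: B1–B2, B2–B3, B3–B4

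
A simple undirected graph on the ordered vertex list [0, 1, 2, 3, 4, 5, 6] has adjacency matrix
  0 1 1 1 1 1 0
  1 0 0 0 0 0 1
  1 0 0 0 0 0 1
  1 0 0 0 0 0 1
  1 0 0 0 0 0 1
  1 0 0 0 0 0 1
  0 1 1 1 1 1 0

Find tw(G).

A width-2 tree decomposition is:
Bags: B1 = {0, 2, 6}  B2 = {0, 1, 6}  B3 = {0, 4, 6}  B4 = {0, 5, 6}  B5 = {0, 3, 6}
Tree: B1–B2, B2–B3, B3–B4, B4–B5
The largest bag has 3 vertices, giving width 2; this decomposition certifies tw(G) ≤ 2. The edges 0–2–6–1–0 form a cycle, so G is not a tree and its treewidth is at least 2. Therefore the treewidth is 2.

2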